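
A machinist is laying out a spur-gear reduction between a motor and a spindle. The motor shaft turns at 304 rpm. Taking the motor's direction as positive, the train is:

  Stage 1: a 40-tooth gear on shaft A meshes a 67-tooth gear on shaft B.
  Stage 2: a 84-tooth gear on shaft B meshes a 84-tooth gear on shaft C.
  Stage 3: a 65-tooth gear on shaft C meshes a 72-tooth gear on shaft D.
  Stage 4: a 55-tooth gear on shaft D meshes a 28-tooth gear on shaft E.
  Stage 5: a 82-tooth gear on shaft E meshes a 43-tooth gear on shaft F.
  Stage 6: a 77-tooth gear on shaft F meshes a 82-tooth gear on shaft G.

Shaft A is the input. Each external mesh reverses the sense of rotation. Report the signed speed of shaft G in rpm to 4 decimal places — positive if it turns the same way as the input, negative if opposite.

Stage 1 [40T→67T]: ω = 304.0000×40/67 = 181.4925 rpm, dir flips to −; running = −181.4925
Stage 2 [84T→84T]: ω = 181.4925×84/84 = 181.4925 rpm, dir flips to +; running = +181.4925
Stage 3 [65T→72T]: ω = 181.4925×65/72 = 163.8474 rpm, dir flips to −; running = −163.8474
Stage 4 [55T→28T]: ω = 163.8474×55/28 = 321.8432 rpm, dir flips to +; running = +321.8432
Stage 5 [82T→43T]: ω = 321.8432×82/43 = 613.7474 rpm, dir flips to −; running = −613.7474
Stage 6 [77T→82T]: ω = 613.7474×77/82 = 576.3238 rpm, dir flips to +; running = +576.3238

+576.3238 rpm (same as input, |ω| = 576.3238 rpm)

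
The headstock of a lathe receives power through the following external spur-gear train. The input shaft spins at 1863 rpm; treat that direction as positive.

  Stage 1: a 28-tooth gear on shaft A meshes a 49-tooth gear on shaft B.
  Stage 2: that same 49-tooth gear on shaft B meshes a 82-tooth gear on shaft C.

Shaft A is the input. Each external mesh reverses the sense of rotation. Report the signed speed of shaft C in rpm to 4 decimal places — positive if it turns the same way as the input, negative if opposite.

Stage 1 [28T→49T]: ω = 1863.0000×28/49 = 1064.5714 rpm, dir flips to −; running = −1064.5714
Stage 2 [49T→82T]: ω = 1064.5714×49/82 = 636.1463 rpm, dir flips to +; running = +636.1463

+636.1463 rpm (same as input, |ω| = 636.1463 rpm)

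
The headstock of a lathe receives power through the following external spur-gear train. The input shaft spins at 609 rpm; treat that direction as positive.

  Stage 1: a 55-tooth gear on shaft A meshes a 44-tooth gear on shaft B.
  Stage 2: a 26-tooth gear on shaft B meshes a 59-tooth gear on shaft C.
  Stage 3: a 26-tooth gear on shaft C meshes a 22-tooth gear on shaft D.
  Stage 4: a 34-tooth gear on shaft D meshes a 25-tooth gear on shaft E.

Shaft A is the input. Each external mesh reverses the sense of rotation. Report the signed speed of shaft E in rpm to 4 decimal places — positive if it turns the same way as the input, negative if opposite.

Stage 1 [55T→44T]: ω = 609.0000×55/44 = 761.2500 rpm, dir flips to −; running = −761.2500
Stage 2 [26T→59T]: ω = 761.2500×26/59 = 335.4661 rpm, dir flips to +; running = +335.4661
Stage 3 [26T→22T]: ω = 335.4661×26/22 = 396.4599 rpm, dir flips to −; running = −396.4599
Stage 4 [34T→25T]: ω = 396.4599×34/25 = 539.1855 rpm, dir flips to +; running = +539.1855

+539.1855 rpm (same as input, |ω| = 539.1855 rpm)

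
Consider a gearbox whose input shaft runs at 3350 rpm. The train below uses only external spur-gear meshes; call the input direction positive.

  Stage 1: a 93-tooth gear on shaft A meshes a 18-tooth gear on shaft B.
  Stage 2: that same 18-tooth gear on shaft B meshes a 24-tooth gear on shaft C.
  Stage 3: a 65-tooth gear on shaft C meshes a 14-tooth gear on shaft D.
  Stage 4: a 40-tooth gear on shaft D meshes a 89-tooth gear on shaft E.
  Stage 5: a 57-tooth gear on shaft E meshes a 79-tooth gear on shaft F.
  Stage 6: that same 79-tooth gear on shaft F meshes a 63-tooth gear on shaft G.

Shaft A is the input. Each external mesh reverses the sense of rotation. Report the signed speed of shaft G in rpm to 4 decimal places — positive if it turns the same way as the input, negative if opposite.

+24507.9015 rpm (same as input, |ω| = 24507.9015 rpm)

Stage 1 [93T→18T]: ω = 3350.0000×93/18 = 17308.3333 rpm, dir flips to −; running = −17308.3333
Stage 2 [18T→24T]: ω = 17308.3333×18/24 = 12981.2500 rpm, dir flips to +; running = +12981.2500
Stage 3 [65T→14T]: ω = 12981.2500×65/14 = 60270.0893 rpm, dir flips to −; running = −60270.0893
Stage 4 [40T→89T]: ω = 60270.0893×40/89 = 27087.6806 rpm, dir flips to +; running = +27087.6806
Stage 5 [57T→79T]: ω = 27087.6806×57/79 = 19544.2759 rpm, dir flips to −; running = −19544.2759
Stage 6 [79T→63T]: ω = 19544.2759×79/63 = 24507.9015 rpm, dir flips to +; running = +24507.9015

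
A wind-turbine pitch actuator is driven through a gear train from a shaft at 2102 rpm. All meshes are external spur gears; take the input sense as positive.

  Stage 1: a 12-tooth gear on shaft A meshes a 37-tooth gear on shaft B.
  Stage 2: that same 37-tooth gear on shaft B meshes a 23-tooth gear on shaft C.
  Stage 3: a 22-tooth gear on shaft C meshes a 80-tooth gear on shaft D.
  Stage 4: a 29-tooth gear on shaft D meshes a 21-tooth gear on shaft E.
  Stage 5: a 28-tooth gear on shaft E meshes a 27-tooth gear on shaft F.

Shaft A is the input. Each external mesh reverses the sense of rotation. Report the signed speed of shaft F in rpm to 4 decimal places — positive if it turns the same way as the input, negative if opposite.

-431.9085 rpm (opposite to input, |ω| = 431.9085 rpm)

Stage 1 [12T→37T]: ω = 2102.0000×12/37 = 681.7297 rpm, dir flips to −; running = −681.7297
Stage 2 [37T→23T]: ω = 681.7297×37/23 = 1096.6957 rpm, dir flips to +; running = +1096.6957
Stage 3 [22T→80T]: ω = 1096.6957×22/80 = 301.5913 rpm, dir flips to −; running = −301.5913
Stage 4 [29T→21T]: ω = 301.5913×29/21 = 416.4832 rpm, dir flips to +; running = +416.4832
Stage 5 [28T→27T]: ω = 416.4832×28/27 = 431.9085 rpm, dir flips to −; running = −431.9085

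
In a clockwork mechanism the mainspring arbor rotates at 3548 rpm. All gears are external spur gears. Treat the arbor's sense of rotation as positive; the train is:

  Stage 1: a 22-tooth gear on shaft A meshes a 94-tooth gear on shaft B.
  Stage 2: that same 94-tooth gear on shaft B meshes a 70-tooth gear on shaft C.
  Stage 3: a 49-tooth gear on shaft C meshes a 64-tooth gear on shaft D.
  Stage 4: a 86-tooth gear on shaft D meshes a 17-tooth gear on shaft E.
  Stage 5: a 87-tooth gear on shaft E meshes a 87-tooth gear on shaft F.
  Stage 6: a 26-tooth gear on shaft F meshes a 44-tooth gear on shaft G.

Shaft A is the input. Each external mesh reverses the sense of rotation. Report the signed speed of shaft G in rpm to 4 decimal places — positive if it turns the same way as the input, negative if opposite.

Stage 1 [22T→94T]: ω = 3548.0000×22/94 = 830.3830 rpm, dir flips to −; running = −830.3830
Stage 2 [94T→70T]: ω = 830.3830×94/70 = 1115.0857 rpm, dir flips to +; running = +1115.0857
Stage 3 [49T→64T]: ω = 1115.0857×49/64 = 853.7375 rpm, dir flips to −; running = −853.7375
Stage 4 [86T→17T]: ω = 853.7375×86/17 = 4318.9074 rpm, dir flips to +; running = +4318.9074
Stage 5 [87T→87T]: ω = 4318.9074×87/87 = 4318.9074 rpm, dir flips to −; running = −4318.9074
Stage 6 [26T→44T]: ω = 4318.9074×26/44 = 2552.0816 rpm, dir flips to +; running = +2552.0816

+2552.0816 rpm (same as input, |ω| = 2552.0816 rpm)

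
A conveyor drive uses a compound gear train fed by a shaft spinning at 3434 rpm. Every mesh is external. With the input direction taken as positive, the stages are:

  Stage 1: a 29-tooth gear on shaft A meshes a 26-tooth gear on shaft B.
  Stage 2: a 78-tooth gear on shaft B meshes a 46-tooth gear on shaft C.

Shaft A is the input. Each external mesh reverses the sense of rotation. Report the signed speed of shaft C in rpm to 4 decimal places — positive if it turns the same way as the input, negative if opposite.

Stage 1 [29T→26T]: ω = 3434.0000×29/26 = 3830.2308 rpm, dir flips to −; running = −3830.2308
Stage 2 [78T→46T]: ω = 3830.2308×78/46 = 6494.7391 rpm, dir flips to +; running = +6494.7391

+6494.7391 rpm (same as input, |ω| = 6494.7391 rpm)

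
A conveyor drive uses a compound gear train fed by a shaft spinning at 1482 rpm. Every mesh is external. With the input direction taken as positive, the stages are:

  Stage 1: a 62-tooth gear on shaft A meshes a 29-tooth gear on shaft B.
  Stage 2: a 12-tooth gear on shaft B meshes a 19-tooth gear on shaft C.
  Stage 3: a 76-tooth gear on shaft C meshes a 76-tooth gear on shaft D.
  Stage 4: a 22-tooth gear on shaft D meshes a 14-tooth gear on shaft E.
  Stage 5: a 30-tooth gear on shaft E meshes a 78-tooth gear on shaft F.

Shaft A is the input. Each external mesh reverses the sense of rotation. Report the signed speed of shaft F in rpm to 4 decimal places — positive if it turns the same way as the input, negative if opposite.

Stage 1 [62T→29T]: ω = 1482.0000×62/29 = 3168.4138 rpm, dir flips to −; running = −3168.4138
Stage 2 [12T→19T]: ω = 3168.4138×12/19 = 2001.1034 rpm, dir flips to +; running = +2001.1034
Stage 3 [76T→76T]: ω = 2001.1034×76/76 = 2001.1034 rpm, dir flips to −; running = −2001.1034
Stage 4 [22T→14T]: ω = 2001.1034×22/14 = 3144.5911 rpm, dir flips to +; running = +3144.5911
Stage 5 [30T→78T]: ω = 3144.5911×30/78 = 1209.4581 rpm, dir flips to −; running = −1209.4581

-1209.4581 rpm (opposite to input, |ω| = 1209.4581 rpm)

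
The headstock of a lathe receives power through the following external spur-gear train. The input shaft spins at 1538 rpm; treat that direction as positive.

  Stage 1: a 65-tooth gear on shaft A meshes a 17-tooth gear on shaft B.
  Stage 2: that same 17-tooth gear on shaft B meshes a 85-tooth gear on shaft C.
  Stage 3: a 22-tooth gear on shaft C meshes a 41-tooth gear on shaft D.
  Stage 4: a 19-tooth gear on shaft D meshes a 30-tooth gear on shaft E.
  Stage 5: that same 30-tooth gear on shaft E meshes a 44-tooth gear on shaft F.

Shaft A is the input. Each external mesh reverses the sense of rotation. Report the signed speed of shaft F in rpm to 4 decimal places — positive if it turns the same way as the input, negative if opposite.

Stage 1 [65T→17T]: ω = 1538.0000×65/17 = 5880.5882 rpm, dir flips to −; running = −5880.5882
Stage 2 [17T→85T]: ω = 5880.5882×17/85 = 1176.1176 rpm, dir flips to +; running = +1176.1176
Stage 3 [22T→41T]: ω = 1176.1176×22/41 = 631.0875 rpm, dir flips to −; running = −631.0875
Stage 4 [19T→30T]: ω = 631.0875×19/30 = 399.6888 rpm, dir flips to +; running = +399.6888
Stage 5 [30T→44T]: ω = 399.6888×30/44 = 272.5151 rpm, dir flips to −; running = −272.5151

-272.5151 rpm (opposite to input, |ω| = 272.5151 rpm)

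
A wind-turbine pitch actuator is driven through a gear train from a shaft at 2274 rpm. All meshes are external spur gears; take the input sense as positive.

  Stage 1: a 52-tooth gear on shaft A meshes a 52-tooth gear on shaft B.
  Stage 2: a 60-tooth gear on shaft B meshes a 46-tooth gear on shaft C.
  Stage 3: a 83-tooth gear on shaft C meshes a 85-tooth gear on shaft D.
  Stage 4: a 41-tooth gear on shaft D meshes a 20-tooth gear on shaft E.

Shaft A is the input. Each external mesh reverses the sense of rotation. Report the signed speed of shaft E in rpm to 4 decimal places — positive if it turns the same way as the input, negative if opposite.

Stage 1 [52T→52T]: ω = 2274.0000×52/52 = 2274.0000 rpm, dir flips to −; running = −2274.0000
Stage 2 [60T→46T]: ω = 2274.0000×60/46 = 2966.0870 rpm, dir flips to +; running = +2966.0870
Stage 3 [83T→85T]: ω = 2966.0870×83/85 = 2896.2967 rpm, dir flips to −; running = −2896.2967
Stage 4 [41T→20T]: ω = 2896.2967×41/20 = 5937.4082 rpm, dir flips to +; running = +5937.4082

+5937.4082 rpm (same as input, |ω| = 5937.4082 rpm)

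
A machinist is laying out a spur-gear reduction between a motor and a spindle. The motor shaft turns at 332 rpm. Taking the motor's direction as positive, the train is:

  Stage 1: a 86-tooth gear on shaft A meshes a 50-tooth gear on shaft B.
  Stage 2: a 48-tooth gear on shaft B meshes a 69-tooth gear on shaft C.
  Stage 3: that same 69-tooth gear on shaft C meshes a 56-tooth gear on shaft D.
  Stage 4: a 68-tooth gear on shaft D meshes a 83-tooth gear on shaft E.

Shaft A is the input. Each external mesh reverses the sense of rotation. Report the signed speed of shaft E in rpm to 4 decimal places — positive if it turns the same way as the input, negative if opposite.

Stage 1 [86T→50T]: ω = 332.0000×86/50 = 571.0400 rpm, dir flips to −; running = −571.0400
Stage 2 [48T→69T]: ω = 571.0400×48/69 = 397.2452 rpm, dir flips to +; running = +397.2452
Stage 3 [69T→56T]: ω = 397.2452×69/56 = 489.4629 rpm, dir flips to −; running = −489.4629
Stage 4 [68T→83T]: ω = 489.4629×68/83 = 401.0057 rpm, dir flips to +; running = +401.0057

+401.0057 rpm (same as input, |ω| = 401.0057 rpm)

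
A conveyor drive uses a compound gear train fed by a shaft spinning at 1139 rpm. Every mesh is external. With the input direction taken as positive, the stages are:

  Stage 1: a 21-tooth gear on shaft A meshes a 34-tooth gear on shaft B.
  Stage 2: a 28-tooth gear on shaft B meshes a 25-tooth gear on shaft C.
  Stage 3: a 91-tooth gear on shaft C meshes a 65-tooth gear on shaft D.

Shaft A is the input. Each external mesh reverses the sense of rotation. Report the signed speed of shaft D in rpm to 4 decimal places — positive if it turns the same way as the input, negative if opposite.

Stage 1 [21T→34T]: ω = 1139.0000×21/34 = 703.5000 rpm, dir flips to −; running = −703.5000
Stage 2 [28T→25T]: ω = 703.5000×28/25 = 787.9200 rpm, dir flips to +; running = +787.9200
Stage 3 [91T→65T]: ω = 787.9200×91/65 = 1103.0880 rpm, dir flips to −; running = −1103.0880

-1103.0880 rpm (opposite to input, |ω| = 1103.0880 rpm)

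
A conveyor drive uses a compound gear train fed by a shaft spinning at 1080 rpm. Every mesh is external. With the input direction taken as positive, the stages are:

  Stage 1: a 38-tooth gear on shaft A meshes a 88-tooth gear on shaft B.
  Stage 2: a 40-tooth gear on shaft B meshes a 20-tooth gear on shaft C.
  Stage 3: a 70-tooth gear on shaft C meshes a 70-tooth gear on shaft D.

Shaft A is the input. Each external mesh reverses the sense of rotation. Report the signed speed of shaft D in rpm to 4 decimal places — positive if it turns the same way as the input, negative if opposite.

Stage 1 [38T→88T]: ω = 1080.0000×38/88 = 466.3636 rpm, dir flips to −; running = −466.3636
Stage 2 [40T→20T]: ω = 466.3636×40/20 = 932.7273 rpm, dir flips to +; running = +932.7273
Stage 3 [70T→70T]: ω = 932.7273×70/70 = 932.7273 rpm, dir flips to −; running = −932.7273

-932.7273 rpm (opposite to input, |ω| = 932.7273 rpm)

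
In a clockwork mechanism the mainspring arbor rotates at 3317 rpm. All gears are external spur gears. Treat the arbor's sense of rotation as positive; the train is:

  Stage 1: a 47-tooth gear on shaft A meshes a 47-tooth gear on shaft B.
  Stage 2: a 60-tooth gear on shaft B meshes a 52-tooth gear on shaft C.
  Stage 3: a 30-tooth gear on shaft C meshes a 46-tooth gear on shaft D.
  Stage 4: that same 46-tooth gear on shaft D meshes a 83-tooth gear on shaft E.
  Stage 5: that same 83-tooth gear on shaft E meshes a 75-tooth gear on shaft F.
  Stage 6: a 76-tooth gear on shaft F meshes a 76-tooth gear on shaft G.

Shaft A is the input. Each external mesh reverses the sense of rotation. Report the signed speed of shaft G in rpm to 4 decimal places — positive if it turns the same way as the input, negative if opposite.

Stage 1 [47T→47T]: ω = 3317.0000×47/47 = 3317.0000 rpm, dir flips to −; running = −3317.0000
Stage 2 [60T→52T]: ω = 3317.0000×60/52 = 3827.3077 rpm, dir flips to +; running = +3827.3077
Stage 3 [30T→46T]: ω = 3827.3077×30/46 = 2496.0702 rpm, dir flips to −; running = −2496.0702
Stage 4 [46T→83T]: ω = 2496.0702×46/83 = 1383.3642 rpm, dir flips to +; running = +1383.3642
Stage 5 [83T→75T]: ω = 1383.3642×83/75 = 1530.9231 rpm, dir flips to −; running = −1530.9231
Stage 6 [76T→76T]: ω = 1530.9231×76/76 = 1530.9231 rpm, dir flips to +; running = +1530.9231

+1530.9231 rpm (same as input, |ω| = 1530.9231 rpm)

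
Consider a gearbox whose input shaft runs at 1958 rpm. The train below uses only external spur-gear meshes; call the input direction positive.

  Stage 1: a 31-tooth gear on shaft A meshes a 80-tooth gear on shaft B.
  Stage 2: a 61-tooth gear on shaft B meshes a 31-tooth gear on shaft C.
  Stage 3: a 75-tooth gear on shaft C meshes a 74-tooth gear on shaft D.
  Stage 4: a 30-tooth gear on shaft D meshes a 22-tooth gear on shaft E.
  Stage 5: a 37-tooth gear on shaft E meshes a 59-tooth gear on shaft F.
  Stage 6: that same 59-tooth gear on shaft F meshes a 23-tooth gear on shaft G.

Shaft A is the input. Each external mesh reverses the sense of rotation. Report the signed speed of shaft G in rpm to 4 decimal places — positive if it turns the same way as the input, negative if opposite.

Stage 1 [31T→80T]: ω = 1958.0000×31/80 = 758.7250 rpm, dir flips to −; running = −758.7250
Stage 2 [61T→31T]: ω = 758.7250×61/31 = 1492.9750 rpm, dir flips to +; running = +1492.9750
Stage 3 [75T→74T]: ω = 1492.9750×75/74 = 1513.1503 rpm, dir flips to −; running = −1513.1503
Stage 4 [30T→22T]: ω = 1513.1503×30/22 = 2063.3868 rpm, dir flips to +; running = +2063.3868
Stage 5 [37T→59T]: ω = 2063.3868×37/59 = 1293.9883 rpm, dir flips to −; running = −1293.9883
Stage 6 [59T→23T]: ω = 1293.9883×59/23 = 3319.3614 rpm, dir flips to +; running = +3319.3614

+3319.3614 rpm (same as input, |ω| = 3319.3614 rpm)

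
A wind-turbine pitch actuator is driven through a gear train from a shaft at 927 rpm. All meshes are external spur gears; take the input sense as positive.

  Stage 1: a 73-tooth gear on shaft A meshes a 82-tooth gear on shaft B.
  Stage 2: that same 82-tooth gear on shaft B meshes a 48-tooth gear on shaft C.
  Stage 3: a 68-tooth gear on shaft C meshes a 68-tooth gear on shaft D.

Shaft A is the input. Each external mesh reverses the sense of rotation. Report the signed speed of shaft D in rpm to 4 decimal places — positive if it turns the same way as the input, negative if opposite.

-1409.8125 rpm (opposite to input, |ω| = 1409.8125 rpm)

Stage 1 [73T→82T]: ω = 927.0000×73/82 = 825.2561 rpm, dir flips to −; running = −825.2561
Stage 2 [82T→48T]: ω = 825.2561×82/48 = 1409.8125 rpm, dir flips to +; running = +1409.8125
Stage 3 [68T→68T]: ω = 1409.8125×68/68 = 1409.8125 rpm, dir flips to −; running = −1409.8125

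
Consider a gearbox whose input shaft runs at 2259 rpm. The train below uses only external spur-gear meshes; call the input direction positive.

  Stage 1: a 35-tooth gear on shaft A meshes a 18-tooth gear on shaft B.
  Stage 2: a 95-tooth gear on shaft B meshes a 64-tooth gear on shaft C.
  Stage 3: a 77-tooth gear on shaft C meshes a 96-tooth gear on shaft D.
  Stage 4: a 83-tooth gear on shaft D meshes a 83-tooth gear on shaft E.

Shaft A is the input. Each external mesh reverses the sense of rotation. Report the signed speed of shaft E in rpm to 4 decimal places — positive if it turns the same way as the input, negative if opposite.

Stage 1 [35T→18T]: ω = 2259.0000×35/18 = 4392.5000 rpm, dir flips to −; running = −4392.5000
Stage 2 [95T→64T]: ω = 4392.5000×95/64 = 6520.1172 rpm, dir flips to +; running = +6520.1172
Stage 3 [77T→96T]: ω = 6520.1172×77/96 = 5229.6773 rpm, dir flips to −; running = −5229.6773
Stage 4 [83T→83T]: ω = 5229.6773×83/83 = 5229.6773 rpm, dir flips to +; running = +5229.6773

+5229.6773 rpm (same as input, |ω| = 5229.6773 rpm)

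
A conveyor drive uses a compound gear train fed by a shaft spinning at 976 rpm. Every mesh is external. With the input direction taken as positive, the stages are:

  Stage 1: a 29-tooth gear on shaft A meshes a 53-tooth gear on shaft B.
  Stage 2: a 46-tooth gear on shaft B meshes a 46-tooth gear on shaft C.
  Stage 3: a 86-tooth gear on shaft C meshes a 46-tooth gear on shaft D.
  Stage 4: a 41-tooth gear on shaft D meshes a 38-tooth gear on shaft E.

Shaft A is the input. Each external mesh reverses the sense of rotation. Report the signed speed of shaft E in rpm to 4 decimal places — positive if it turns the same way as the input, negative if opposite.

+1077.2409 rpm (same as input, |ω| = 1077.2409 rpm)

Stage 1 [29T→53T]: ω = 976.0000×29/53 = 534.0377 rpm, dir flips to −; running = −534.0377
Stage 2 [46T→46T]: ω = 534.0377×46/46 = 534.0377 rpm, dir flips to +; running = +534.0377
Stage 3 [86T→46T]: ω = 534.0377×86/46 = 998.4184 rpm, dir flips to −; running = −998.4184
Stage 4 [41T→38T]: ω = 998.4184×41/38 = 1077.2409 rpm, dir flips to +; running = +1077.2409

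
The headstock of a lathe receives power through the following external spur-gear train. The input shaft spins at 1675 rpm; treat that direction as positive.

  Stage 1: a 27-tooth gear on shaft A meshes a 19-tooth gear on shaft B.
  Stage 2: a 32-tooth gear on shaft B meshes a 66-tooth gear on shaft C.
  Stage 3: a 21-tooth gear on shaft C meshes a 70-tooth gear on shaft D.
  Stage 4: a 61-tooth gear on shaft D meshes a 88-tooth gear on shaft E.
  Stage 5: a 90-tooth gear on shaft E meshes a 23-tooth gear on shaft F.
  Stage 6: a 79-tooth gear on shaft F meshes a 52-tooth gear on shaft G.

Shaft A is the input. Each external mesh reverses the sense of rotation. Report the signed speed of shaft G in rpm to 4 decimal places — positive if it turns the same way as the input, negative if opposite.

+1426.7171 rpm (same as input, |ω| = 1426.7171 rpm)

Stage 1 [27T→19T]: ω = 1675.0000×27/19 = 2380.2632 rpm, dir flips to −; running = −2380.2632
Stage 2 [32T→66T]: ω = 2380.2632×32/66 = 1154.0670 rpm, dir flips to +; running = +1154.0670
Stage 3 [21T→70T]: ω = 1154.0670×21/70 = 346.2201 rpm, dir flips to −; running = −346.2201
Stage 4 [61T→88T]: ω = 346.2201×61/88 = 239.9935 rpm, dir flips to +; running = +239.9935
Stage 5 [90T→23T]: ω = 239.9935×90/23 = 939.1049 rpm, dir flips to −; running = −939.1049
Stage 6 [79T→52T]: ω = 939.1049×79/52 = 1426.7171 rpm, dir flips to +; running = +1426.7171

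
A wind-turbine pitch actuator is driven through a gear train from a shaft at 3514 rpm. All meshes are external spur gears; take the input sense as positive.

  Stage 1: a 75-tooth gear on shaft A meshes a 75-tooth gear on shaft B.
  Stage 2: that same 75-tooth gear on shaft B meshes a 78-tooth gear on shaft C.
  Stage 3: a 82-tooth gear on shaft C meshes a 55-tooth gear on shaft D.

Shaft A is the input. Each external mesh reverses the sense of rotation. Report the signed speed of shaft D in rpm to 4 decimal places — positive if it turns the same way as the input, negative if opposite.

-5037.5524 rpm (opposite to input, |ω| = 5037.5524 rpm)

Stage 1 [75T→75T]: ω = 3514.0000×75/75 = 3514.0000 rpm, dir flips to −; running = −3514.0000
Stage 2 [75T→78T]: ω = 3514.0000×75/78 = 3378.8462 rpm, dir flips to +; running = +3378.8462
Stage 3 [82T→55T]: ω = 3378.8462×82/55 = 5037.5524 rpm, dir flips to −; running = −5037.5524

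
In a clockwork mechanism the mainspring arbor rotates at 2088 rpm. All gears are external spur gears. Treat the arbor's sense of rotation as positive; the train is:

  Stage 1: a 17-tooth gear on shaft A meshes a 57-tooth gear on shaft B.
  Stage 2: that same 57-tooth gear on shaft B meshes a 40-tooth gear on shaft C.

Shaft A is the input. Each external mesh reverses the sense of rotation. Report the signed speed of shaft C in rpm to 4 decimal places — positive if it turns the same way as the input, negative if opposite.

Stage 1 [17T→57T]: ω = 2088.0000×17/57 = 622.7368 rpm, dir flips to −; running = −622.7368
Stage 2 [57T→40T]: ω = 622.7368×57/40 = 887.4000 rpm, dir flips to +; running = +887.4000

+887.4000 rpm (same as input, |ω| = 887.4000 rpm)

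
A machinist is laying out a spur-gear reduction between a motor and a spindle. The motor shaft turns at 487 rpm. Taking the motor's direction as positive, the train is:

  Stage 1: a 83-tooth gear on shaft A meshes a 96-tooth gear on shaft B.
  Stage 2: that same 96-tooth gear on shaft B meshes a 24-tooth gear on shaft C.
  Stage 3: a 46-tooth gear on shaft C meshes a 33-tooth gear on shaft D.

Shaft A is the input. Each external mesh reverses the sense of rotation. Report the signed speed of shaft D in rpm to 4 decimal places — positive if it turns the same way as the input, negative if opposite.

-2347.6843 rpm (opposite to input, |ω| = 2347.6843 rpm)

Stage 1 [83T→96T]: ω = 487.0000×83/96 = 421.0521 rpm, dir flips to −; running = −421.0521
Stage 2 [96T→24T]: ω = 421.0521×96/24 = 1684.2083 rpm, dir flips to +; running = +1684.2083
Stage 3 [46T→33T]: ω = 1684.2083×46/33 = 2347.6843 rpm, dir flips to −; running = −2347.6843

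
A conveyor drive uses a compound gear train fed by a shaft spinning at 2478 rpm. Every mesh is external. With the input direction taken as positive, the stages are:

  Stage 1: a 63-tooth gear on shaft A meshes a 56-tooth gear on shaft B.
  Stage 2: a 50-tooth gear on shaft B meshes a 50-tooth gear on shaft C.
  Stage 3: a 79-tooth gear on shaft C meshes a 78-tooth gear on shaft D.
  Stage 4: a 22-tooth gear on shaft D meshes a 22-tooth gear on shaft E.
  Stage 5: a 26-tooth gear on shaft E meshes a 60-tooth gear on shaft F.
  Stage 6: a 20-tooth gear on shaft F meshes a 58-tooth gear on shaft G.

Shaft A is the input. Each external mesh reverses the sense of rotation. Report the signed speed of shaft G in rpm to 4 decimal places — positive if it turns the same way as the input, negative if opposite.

Stage 1 [63T→56T]: ω = 2478.0000×63/56 = 2787.7500 rpm, dir flips to −; running = −2787.7500
Stage 2 [50T→50T]: ω = 2787.7500×50/50 = 2787.7500 rpm, dir flips to +; running = +2787.7500
Stage 3 [79T→78T]: ω = 2787.7500×79/78 = 2823.4904 rpm, dir flips to −; running = −2823.4904
Stage 4 [22T→22T]: ω = 2823.4904×22/22 = 2823.4904 rpm, dir flips to +; running = +2823.4904
Stage 5 [26T→60T]: ω = 2823.4904×26/60 = 1223.5125 rpm, dir flips to −; running = −1223.5125
Stage 6 [20T→58T]: ω = 1223.5125×20/58 = 421.9009 rpm, dir flips to +; running = +421.9009

+421.9009 rpm (same as input, |ω| = 421.9009 rpm)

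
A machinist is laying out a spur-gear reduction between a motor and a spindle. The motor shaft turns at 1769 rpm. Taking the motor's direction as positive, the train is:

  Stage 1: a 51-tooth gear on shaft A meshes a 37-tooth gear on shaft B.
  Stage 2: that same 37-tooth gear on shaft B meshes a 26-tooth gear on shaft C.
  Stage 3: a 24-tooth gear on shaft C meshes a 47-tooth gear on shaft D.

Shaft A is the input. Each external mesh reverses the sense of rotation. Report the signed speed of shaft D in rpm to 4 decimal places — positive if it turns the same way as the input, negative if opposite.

-1771.8953 rpm (opposite to input, |ω| = 1771.8953 rpm)

Stage 1 [51T→37T]: ω = 1769.0000×51/37 = 2438.3514 rpm, dir flips to −; running = −2438.3514
Stage 2 [37T→26T]: ω = 2438.3514×37/26 = 3469.9615 rpm, dir flips to +; running = +3469.9615
Stage 3 [24T→47T]: ω = 3469.9615×24/47 = 1771.8953 rpm, dir flips to −; running = −1771.8953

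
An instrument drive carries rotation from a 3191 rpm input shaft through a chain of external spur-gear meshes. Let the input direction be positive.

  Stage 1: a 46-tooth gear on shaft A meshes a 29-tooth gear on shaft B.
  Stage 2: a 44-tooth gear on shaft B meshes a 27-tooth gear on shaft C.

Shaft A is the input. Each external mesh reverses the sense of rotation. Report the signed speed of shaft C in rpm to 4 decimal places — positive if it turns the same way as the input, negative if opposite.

+8248.5109 rpm (same as input, |ω| = 8248.5109 rpm)

Stage 1 [46T→29T]: ω = 3191.0000×46/29 = 5061.5862 rpm, dir flips to −; running = −5061.5862
Stage 2 [44T→27T]: ω = 5061.5862×44/27 = 8248.5109 rpm, dir flips to +; running = +8248.5109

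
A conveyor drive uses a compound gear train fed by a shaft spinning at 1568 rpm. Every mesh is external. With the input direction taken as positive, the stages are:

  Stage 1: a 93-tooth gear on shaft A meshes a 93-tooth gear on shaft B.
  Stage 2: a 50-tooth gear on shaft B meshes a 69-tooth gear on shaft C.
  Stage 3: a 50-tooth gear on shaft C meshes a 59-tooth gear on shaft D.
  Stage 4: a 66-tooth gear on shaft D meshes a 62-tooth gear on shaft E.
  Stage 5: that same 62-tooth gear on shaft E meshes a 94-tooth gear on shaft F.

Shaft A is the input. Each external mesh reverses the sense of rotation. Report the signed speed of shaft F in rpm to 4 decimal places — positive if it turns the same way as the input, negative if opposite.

Stage 1 [93T→93T]: ω = 1568.0000×93/93 = 1568.0000 rpm, dir flips to −; running = −1568.0000
Stage 2 [50T→69T]: ω = 1568.0000×50/69 = 1136.2319 rpm, dir flips to +; running = +1136.2319
Stage 3 [50T→59T]: ω = 1136.2319×50/59 = 962.9084 rpm, dir flips to −; running = −962.9084
Stage 4 [66T→62T]: ω = 962.9084×66/62 = 1025.0315 rpm, dir flips to +; running = +1025.0315
Stage 5 [62T→94T]: ω = 1025.0315×62/94 = 676.0846 rpm, dir flips to −; running = −676.0846

-676.0846 rpm (opposite to input, |ω| = 676.0846 rpm)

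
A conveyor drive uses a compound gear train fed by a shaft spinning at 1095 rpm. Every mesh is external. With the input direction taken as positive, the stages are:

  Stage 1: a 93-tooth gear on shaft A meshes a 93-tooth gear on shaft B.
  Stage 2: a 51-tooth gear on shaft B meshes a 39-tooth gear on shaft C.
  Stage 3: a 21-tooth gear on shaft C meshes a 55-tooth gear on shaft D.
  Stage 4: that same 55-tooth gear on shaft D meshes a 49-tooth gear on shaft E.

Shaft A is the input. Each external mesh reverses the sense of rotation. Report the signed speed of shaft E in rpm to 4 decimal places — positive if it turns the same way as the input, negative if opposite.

Stage 1 [93T→93T]: ω = 1095.0000×93/93 = 1095.0000 rpm, dir flips to −; running = −1095.0000
Stage 2 [51T→39T]: ω = 1095.0000×51/39 = 1431.9231 rpm, dir flips to +; running = +1431.9231
Stage 3 [21T→55T]: ω = 1431.9231×21/55 = 546.7343 rpm, dir flips to −; running = −546.7343
Stage 4 [55T→49T]: ω = 546.7343×55/49 = 613.6813 rpm, dir flips to +; running = +613.6813

+613.6813 rpm (same as input, |ω| = 613.6813 rpm)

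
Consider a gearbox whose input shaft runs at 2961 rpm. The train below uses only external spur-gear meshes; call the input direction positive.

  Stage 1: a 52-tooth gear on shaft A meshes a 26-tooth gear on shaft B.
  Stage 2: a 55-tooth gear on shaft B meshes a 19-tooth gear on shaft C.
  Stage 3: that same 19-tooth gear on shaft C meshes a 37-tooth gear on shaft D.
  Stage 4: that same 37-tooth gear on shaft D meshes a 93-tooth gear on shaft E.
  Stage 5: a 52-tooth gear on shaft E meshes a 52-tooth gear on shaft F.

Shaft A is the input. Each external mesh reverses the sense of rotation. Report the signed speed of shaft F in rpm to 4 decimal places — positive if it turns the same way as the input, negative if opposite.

-3502.2581 rpm (opposite to input, |ω| = 3502.2581 rpm)

Stage 1 [52T→26T]: ω = 2961.0000×52/26 = 5922.0000 rpm, dir flips to −; running = −5922.0000
Stage 2 [55T→19T]: ω = 5922.0000×55/19 = 17142.6316 rpm, dir flips to +; running = +17142.6316
Stage 3 [19T→37T]: ω = 17142.6316×19/37 = 8802.9730 rpm, dir flips to −; running = −8802.9730
Stage 4 [37T→93T]: ω = 8802.9730×37/93 = 3502.2581 rpm, dir flips to +; running = +3502.2581
Stage 5 [52T→52T]: ω = 3502.2581×52/52 = 3502.2581 rpm, dir flips to −; running = −3502.2581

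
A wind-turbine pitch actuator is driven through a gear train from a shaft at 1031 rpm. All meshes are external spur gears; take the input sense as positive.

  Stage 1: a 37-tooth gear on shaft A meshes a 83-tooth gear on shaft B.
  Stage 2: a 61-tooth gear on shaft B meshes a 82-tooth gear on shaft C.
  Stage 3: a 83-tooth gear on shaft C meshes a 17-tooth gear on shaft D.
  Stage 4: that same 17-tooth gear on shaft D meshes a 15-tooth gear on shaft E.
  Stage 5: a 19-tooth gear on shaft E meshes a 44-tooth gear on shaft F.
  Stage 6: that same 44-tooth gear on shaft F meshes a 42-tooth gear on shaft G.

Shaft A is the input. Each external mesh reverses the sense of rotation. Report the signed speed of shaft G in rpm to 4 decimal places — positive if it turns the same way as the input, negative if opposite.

+855.8338 rpm (same as input, |ω| = 855.8338 rpm)

Stage 1 [37T→83T]: ω = 1031.0000×37/83 = 459.6024 rpm, dir flips to −; running = −459.6024
Stage 2 [61T→82T]: ω = 459.6024×61/82 = 341.8994 rpm, dir flips to +; running = +341.8994
Stage 3 [83T→17T]: ω = 341.8994×83/17 = 1669.2733 rpm, dir flips to −; running = −1669.2733
Stage 4 [17T→15T]: ω = 1669.2733×17/15 = 1891.8431 rpm, dir flips to +; running = +1891.8431
Stage 5 [19T→44T]: ω = 1891.8431×19/44 = 816.9322 rpm, dir flips to −; running = −816.9322
Stage 6 [44T→42T]: ω = 816.9322×44/42 = 855.8338 rpm, dir flips to +; running = +855.8338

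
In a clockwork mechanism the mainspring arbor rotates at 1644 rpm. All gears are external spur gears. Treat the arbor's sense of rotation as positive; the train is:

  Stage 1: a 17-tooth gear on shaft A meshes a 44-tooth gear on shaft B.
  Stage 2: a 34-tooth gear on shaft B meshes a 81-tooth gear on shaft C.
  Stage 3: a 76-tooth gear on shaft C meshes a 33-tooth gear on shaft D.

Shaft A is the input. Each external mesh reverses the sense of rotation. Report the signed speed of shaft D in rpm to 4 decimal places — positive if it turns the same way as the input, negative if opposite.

Stage 1 [17T→44T]: ω = 1644.0000×17/44 = 635.1818 rpm, dir flips to −; running = −635.1818
Stage 2 [34T→81T]: ω = 635.1818×34/81 = 266.6195 rpm, dir flips to +; running = +266.6195
Stage 3 [76T→33T]: ω = 266.6195×76/33 = 614.0329 rpm, dir flips to −; running = −614.0329

-614.0329 rpm (opposite to input, |ω| = 614.0329 rpm)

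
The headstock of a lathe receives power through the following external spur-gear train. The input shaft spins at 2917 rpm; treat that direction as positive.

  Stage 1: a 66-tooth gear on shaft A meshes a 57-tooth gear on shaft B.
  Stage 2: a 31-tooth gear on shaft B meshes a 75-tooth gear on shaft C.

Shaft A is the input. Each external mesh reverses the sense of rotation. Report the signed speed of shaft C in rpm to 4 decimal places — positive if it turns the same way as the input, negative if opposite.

+1396.0660 rpm (same as input, |ω| = 1396.0660 rpm)

Stage 1 [66T→57T]: ω = 2917.0000×66/57 = 3377.5789 rpm, dir flips to −; running = −3377.5789
Stage 2 [31T→75T]: ω = 3377.5789×31/75 = 1396.0660 rpm, dir flips to +; running = +1396.0660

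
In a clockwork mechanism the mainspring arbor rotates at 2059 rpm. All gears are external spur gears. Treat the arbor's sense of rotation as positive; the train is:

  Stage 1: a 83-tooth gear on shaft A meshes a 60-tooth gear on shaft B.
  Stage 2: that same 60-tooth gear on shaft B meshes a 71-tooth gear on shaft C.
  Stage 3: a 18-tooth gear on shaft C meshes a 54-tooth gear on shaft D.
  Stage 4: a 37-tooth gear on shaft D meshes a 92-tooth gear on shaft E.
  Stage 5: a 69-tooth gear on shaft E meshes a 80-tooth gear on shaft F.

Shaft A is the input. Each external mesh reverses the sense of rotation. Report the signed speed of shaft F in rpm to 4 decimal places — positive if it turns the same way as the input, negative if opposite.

Stage 1 [83T→60T]: ω = 2059.0000×83/60 = 2848.2833 rpm, dir flips to −; running = −2848.2833
Stage 2 [60T→71T]: ω = 2848.2833×60/71 = 2407.0000 rpm, dir flips to +; running = +2407.0000
Stage 3 [18T→54T]: ω = 2407.0000×18/54 = 802.3333 rpm, dir flips to −; running = −802.3333
Stage 4 [37T→92T]: ω = 802.3333×37/92 = 322.6775 rpm, dir flips to +; running = +322.6775
Stage 5 [69T→80T]: ω = 322.6775×69/80 = 278.3094 rpm, dir flips to −; running = −278.3094

-278.3094 rpm (opposite to input, |ω| = 278.3094 rpm)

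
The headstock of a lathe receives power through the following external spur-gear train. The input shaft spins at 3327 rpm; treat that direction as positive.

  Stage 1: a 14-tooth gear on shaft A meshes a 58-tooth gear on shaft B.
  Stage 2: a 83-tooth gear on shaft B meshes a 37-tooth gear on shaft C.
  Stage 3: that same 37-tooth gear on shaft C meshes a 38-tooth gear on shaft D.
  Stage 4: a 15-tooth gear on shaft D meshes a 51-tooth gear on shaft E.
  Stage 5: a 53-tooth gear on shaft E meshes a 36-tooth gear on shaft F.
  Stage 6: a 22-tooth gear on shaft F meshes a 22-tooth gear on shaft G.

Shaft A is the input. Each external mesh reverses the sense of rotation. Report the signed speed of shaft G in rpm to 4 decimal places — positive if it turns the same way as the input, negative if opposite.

+759.5245 rpm (same as input, |ω| = 759.5245 rpm)

Stage 1 [14T→58T]: ω = 3327.0000×14/58 = 803.0690 rpm, dir flips to −; running = −803.0690
Stage 2 [83T→37T]: ω = 803.0690×83/37 = 1801.4790 rpm, dir flips to +; running = +1801.4790
Stage 3 [37T→38T]: ω = 1801.4790×37/38 = 1754.0717 rpm, dir flips to −; running = −1754.0717
Stage 4 [15T→51T]: ω = 1754.0717×15/51 = 515.9034 rpm, dir flips to +; running = +515.9034
Stage 5 [53T→36T]: ω = 515.9034×53/36 = 759.5245 rpm, dir flips to −; running = −759.5245
Stage 6 [22T→22T]: ω = 759.5245×22/22 = 759.5245 rpm, dir flips to +; running = +759.5245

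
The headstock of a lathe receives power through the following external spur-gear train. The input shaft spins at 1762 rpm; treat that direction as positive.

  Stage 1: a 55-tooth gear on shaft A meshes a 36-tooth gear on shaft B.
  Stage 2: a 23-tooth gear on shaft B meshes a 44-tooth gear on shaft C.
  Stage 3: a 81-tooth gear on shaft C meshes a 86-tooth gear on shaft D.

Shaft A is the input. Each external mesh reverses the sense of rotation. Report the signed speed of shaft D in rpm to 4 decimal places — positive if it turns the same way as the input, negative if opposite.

Stage 1 [55T→36T]: ω = 1762.0000×55/36 = 2691.9444 rpm, dir flips to −; running = −2691.9444
Stage 2 [23T→44T]: ω = 2691.9444×23/44 = 1407.1528 rpm, dir flips to +; running = +1407.1528
Stage 3 [81T→86T]: ω = 1407.1528×81/86 = 1325.3416 rpm, dir flips to −; running = −1325.3416

-1325.3416 rpm (opposite to input, |ω| = 1325.3416 rpm)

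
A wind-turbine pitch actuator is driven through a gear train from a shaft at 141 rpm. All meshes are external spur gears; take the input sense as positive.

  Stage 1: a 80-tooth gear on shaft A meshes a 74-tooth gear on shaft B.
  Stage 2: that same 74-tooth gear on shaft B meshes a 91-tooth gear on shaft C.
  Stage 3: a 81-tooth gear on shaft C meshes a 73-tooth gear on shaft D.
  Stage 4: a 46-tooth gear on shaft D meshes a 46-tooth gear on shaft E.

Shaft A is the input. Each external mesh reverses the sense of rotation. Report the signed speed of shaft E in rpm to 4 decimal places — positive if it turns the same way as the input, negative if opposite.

+137.5403 rpm (same as input, |ω| = 137.5403 rpm)

Stage 1 [80T→74T]: ω = 141.0000×80/74 = 152.4324 rpm, dir flips to −; running = −152.4324
Stage 2 [74T→91T]: ω = 152.4324×74/91 = 123.9560 rpm, dir flips to +; running = +123.9560
Stage 3 [81T→73T]: ω = 123.9560×81/73 = 137.5403 rpm, dir flips to −; running = −137.5403
Stage 4 [46T→46T]: ω = 137.5403×46/46 = 137.5403 rpm, dir flips to +; running = +137.5403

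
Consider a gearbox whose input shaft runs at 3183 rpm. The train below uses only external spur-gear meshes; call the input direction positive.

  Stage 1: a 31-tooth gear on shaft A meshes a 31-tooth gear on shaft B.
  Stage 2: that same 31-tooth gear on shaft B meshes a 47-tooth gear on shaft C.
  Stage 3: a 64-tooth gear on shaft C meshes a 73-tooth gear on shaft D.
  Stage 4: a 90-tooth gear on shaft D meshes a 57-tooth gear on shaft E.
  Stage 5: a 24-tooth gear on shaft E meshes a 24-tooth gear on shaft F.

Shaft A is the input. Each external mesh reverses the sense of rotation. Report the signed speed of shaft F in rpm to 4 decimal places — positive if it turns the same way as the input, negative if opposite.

-2906.1983 rpm (opposite to input, |ω| = 2906.1983 rpm)

Stage 1 [31T→31T]: ω = 3183.0000×31/31 = 3183.0000 rpm, dir flips to −; running = −3183.0000
Stage 2 [31T→47T]: ω = 3183.0000×31/47 = 2099.4255 rpm, dir flips to +; running = +2099.4255
Stage 3 [64T→73T]: ω = 2099.4255×64/73 = 1840.5922 rpm, dir flips to −; running = −1840.5922
Stage 4 [90T→57T]: ω = 1840.5922×90/57 = 2906.1983 rpm, dir flips to +; running = +2906.1983
Stage 5 [24T→24T]: ω = 2906.1983×24/24 = 2906.1983 rpm, dir flips to −; running = −2906.1983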